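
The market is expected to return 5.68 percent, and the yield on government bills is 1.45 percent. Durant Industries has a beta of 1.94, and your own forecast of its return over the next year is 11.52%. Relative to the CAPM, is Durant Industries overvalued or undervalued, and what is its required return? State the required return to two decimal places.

MRP = 5.68% − 1.45% = 4.23%
Required return = R_f + β·MRP = 1.45% + 1.94 × 4.23% = 9.66%
Forecast 11.52% > required 9.66% → the stock plots above the SML → undervalued.

Undervalued; required return 9.66%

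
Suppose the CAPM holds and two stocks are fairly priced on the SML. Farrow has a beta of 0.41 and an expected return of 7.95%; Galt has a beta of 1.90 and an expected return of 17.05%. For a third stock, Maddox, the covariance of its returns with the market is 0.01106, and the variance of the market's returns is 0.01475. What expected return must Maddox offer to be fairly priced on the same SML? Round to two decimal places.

10.03%

MRP = (17.05% − 7.95%) / (1.90 − 0.41) = 6.1074%
R_f = 7.95% − 0.41 × 6.1074% = 5.4460%
β_Maddox = Cov / Var(R_m) = 0.01106 / 0.01475 = 0.7498
E(R_Maddox) = R_f + β × MRP = 5.4460% + 0.7498 × 6.1074% = 10.03%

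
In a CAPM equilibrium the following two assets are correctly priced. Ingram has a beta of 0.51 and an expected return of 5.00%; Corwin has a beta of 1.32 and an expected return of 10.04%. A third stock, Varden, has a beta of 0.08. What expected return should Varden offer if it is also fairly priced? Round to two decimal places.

2.32%

MRP (SML slope) = (10.04% − 5.00%) / (1.32 − 0.51) = 5.04% / 0.81 = 6.2222%
R_f (intercept) = 5.00% − 0.51 × 6.2222% = 1.8267%
E(R_Varden) = R_f + β × MRP = 1.8267% + 0.08 × 6.2222% = 2.32%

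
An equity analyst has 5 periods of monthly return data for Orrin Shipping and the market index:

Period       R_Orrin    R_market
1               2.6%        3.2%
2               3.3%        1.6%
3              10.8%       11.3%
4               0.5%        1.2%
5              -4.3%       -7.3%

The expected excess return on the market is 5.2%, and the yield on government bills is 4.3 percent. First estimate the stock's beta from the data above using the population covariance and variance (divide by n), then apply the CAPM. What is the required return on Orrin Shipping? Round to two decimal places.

Mean R_i = (2.6 + 3.3 + 10.8 + 0.5 − 4.3) / 5 = 2.5800%
Mean R_m = (3.2 + 1.6 + 11.3 + 1.2 − 7.3) / 5 = 2.0000%
Σ(R_i − R̄_i)(R_m − R̄_m) = 141.8300  ⇒  Cov = 141.8300 / 5 = 28.3660
Σ(R_m − R̄_m)² = 175.2200  ⇒  Var(R_m) = 175.2200 / 5 = 35.0440
β = Cov / Var(R_m) = 28.3660 / 35.0440 = 0.8094
E(R) = R_f + β × MRP = 4.3% + 0.8094 × 5.2% = 8.51%

8.51%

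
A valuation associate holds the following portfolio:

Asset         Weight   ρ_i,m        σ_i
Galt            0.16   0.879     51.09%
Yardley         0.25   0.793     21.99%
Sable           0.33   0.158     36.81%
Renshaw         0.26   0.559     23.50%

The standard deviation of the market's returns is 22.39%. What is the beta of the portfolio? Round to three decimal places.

β_Galt = 0.879 × 51.09% / 22.39% = 2.0057
β_Yardley = 0.793 × 21.99% / 22.39% = 0.7788
β_Sable = 0.158 × 36.81% / 22.39% = 0.2598
β_Renshaw = 0.559 × 23.50% / 22.39% = 0.5867
β_P = Σ w_i β_i = 0.16×2.0057 + 0.25×0.7788 + 0.33×0.2598 + 0.26×0.5867 = 0.7539

0.754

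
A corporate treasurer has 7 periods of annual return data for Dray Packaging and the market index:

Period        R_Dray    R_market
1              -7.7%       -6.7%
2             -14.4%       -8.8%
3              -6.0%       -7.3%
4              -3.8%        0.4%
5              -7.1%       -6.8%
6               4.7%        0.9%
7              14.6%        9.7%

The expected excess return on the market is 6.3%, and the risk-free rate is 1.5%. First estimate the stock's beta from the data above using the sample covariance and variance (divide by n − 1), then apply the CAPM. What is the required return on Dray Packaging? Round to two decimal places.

Mean R_i = (-7.7 − 14.4 − 6.0 − 3.8 − 7.1 + 4.7 + 14.6) / 7 = -2.8143%
Mean R_m = (-6.7 − 8.8 − 7.3 + 0.4 − 6.8 + 0.9 + 9.7) / 7 = -2.6571%
Σ(R_i − R̄_i)(R_m − R̄_m) = 362.3743  ⇒  Cov = 362.3743 / 6 = 60.3957
Σ(R_m − R̄_m)² = 267.4971  ⇒  Var(R_m) = 267.4971 / 6 = 44.5829
β = Cov / Var(R_m) = 60.3957 / 44.5829 = 1.3547
E(R) = R_f + β × MRP = 1.5% + 1.3547 × 6.3% = 10.03%

10.03%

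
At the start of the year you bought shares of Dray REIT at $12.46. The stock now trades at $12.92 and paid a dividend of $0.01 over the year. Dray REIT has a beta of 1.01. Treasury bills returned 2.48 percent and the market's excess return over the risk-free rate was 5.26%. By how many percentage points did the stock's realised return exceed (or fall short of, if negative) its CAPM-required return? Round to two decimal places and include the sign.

Realised HPR = (P1 + D1 − P0) / P0 = (12.92 + 0.01 − 12.46) / 12.46 = 0.47 / 12.46 = 3.7721%
CAPM required = R_f + β·MRP = 2.48% + 1.01 × 5.26% = 7.7926%
α = realised − required = 3.7721% − 7.7926% = -4.02%

-4.02%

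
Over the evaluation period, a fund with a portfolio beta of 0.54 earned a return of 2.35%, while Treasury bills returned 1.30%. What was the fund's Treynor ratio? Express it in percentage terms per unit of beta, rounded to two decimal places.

1.94%

Treynor = (R_P − R_f) / β_P = (2.35% − 1.30%) / 0.5400 = 1.05% / 0.5400 = 1.94%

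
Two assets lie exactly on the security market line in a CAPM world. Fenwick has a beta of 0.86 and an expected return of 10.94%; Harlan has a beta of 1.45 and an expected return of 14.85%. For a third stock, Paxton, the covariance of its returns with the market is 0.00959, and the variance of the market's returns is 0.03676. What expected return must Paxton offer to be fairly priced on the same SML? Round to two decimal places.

6.97%

MRP = (14.85% − 10.94%) / (1.45 − 0.86) = 6.6271%
R_f = 10.94% − 0.86 × 6.6271% = 5.2407%
β_Paxton = Cov / Var(R_m) = 0.00959 / 0.03676 = 0.2609
E(R_Paxton) = R_f + β × MRP = 5.2407% + 0.2609 × 6.6271% = 6.97%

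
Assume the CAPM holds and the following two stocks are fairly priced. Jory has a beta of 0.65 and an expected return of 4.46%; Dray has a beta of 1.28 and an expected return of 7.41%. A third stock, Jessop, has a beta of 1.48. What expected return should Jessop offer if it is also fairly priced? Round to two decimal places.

8.35%

MRP (SML slope) = (7.41% − 4.46%) / (1.28 − 0.65) = 2.95% / 0.63 = 4.6825%
R_f (intercept) = 4.46% − 0.65 × 4.6825% = 1.4164%
E(R_Jessop) = R_f + β × MRP = 1.4164% + 1.48 × 4.6825% = 8.35%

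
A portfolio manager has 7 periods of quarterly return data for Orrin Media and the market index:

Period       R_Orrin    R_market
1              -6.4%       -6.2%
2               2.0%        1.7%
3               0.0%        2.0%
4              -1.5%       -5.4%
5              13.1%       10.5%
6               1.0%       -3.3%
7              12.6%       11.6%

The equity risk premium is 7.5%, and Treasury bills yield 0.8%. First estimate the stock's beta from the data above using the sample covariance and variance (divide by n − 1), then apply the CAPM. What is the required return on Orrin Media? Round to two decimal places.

7.96%

Mean R_i = (-6.4 + 2.0 + 0.0 − 1.5 + 13.1 + 1.0 + 12.6) / 7 = 2.9714%
Mean R_m = (-6.2 + 1.7 + 2.0 − 5.4 + 10.5 − 3.3 + 11.6) / 7 = 1.5571%
Σ(R_i − R̄_i)(R_m − R̄_m) = 299.2014  ⇒  Cov = 299.2014 / 6 = 49.8669
Σ(R_m − R̄_m)² = 313.2171  ⇒  Var(R_m) = 313.2171 / 6 = 52.2029
β = Cov / Var(R_m) = 49.8669 / 52.2029 = 0.9553
E(R) = R_f + β × MRP = 0.8% + 0.9553 × 7.5% = 7.96%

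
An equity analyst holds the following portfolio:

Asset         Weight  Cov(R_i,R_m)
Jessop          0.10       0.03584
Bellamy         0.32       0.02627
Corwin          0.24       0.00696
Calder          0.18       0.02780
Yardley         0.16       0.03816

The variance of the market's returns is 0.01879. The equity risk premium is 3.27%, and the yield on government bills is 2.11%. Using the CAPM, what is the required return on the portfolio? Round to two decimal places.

6.42%

β_Jessop = 0.03584 / 0.01879 = 1.9074
β_Bellamy = 0.02627 / 0.01879 = 1.3981
β_Corwin = 0.00696 / 0.01879 = 0.3704
β_Calder = 0.02780 / 0.01879 = 1.4795
β_Yardley = 0.03816 / 0.01879 = 2.0309
β_P = Σ w_i β_i = 0.10×1.9074 + 0.32×1.3981 + 0.24×0.3704 + 0.18×1.4795 + 0.16×2.0309 = 1.3183
E(R_P) = R_f + β_P × MRP = 2.11% + 1.3183 × 3.27% = 6.42%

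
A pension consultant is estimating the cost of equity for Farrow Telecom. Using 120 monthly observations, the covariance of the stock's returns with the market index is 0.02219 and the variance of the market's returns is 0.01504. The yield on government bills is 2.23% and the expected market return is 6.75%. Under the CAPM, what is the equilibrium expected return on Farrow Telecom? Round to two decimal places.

8.90%

β = Cov(R_i, R_m) / Var(R_m) = 0.02219 / 0.01504 = 1.4754
MRP = 6.75% − 2.23% = 4.52%
E(R) = R_f + β × MRP = 2.23% + 1.4754 × 4.52% = 8.90%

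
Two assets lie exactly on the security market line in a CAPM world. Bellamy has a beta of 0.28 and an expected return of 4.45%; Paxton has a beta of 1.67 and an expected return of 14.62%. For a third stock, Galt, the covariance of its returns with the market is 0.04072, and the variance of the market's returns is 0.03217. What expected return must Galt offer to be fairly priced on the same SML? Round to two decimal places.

MRP = (14.62% − 4.45%) / (1.67 − 0.28) = 7.3165%
R_f = 4.45% − 0.28 × 7.3165% = 2.4014%
β_Galt = Cov / Var(R_m) = 0.04072 / 0.03217 = 1.2658
E(R_Galt) = R_f + β × MRP = 2.4014% + 1.2658 × 7.3165% = 11.66%

11.66%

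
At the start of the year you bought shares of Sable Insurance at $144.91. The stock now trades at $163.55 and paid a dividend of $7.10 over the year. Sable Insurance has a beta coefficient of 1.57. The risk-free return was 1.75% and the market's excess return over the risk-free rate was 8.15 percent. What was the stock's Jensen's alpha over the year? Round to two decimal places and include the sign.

+3.22%

Realised HPR = (P1 + D1 − P0) / P0 = (163.55 + 7.10 − 144.91) / 144.91 = 25.74 / 144.91 = 17.7627%
CAPM required = R_f + β·MRP = 1.75% + 1.57 × 8.15% = 14.5455%
α = realised − required = 17.7627% − 14.5455% = +3.22%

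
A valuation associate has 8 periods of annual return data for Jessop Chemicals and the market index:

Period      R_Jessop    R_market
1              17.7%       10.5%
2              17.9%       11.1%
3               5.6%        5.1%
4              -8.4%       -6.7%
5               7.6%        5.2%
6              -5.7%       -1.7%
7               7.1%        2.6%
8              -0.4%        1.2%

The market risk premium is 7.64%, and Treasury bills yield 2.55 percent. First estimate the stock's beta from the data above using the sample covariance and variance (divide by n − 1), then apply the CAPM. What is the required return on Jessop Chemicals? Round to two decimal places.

Mean R_i = (17.7 + 17.9 + 5.6 − 8.4 + 7.6 − 5.7 + 7.1 − 0.4) / 8 = 5.1750%
Mean R_m = (10.5 + 11.1 + 5.1 − 6.7 + 5.2 − 1.7 + 2.6 + 1.2) / 8 = 3.4125%
Σ(R_i − R̄_i)(R_m − R̄_m) = 395.2925  ⇒  Cov = 395.2925 / 7 = 56.4704
Σ(R_m − R̄_m)² = 249.3288  ⇒  Var(R_m) = 249.3288 / 7 = 35.6184
β = Cov / Var(R_m) = 56.4704 / 35.6184 = 1.5854
E(R) = R_f + β × MRP = 2.55% + 1.5854 × 7.64% = 14.66%

14.66%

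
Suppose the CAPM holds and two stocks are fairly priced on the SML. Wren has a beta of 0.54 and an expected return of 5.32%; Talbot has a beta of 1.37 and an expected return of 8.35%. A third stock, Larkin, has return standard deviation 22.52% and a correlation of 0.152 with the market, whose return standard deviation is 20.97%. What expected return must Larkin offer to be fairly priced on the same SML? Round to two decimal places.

MRP = (8.35% − 5.32%) / (1.37 − 0.54) = 3.6506%
R_f = 5.32% − 0.54 × 3.6506% = 3.3487%
β_Larkin = ρ·σ_i/σ_m = 0.152 × 22.52 / 20.97 = 0.1632
E(R_Larkin) = R_f + β × MRP = 3.3487% + 0.1632 × 3.6506% = 3.94%

3.94%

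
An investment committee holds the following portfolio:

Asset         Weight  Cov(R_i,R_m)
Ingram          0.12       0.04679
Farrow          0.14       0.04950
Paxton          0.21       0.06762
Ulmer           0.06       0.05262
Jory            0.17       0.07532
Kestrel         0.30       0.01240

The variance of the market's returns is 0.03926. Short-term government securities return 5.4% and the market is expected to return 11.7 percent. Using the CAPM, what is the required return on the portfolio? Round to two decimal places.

β_Ingram = 0.04679 / 0.03926 = 1.1918
β_Farrow = 0.04950 / 0.03926 = 1.2608
β_Paxton = 0.06762 / 0.03926 = 1.7224
β_Ulmer = 0.05262 / 0.03926 = 1.3403
β_Jory = 0.07532 / 0.03926 = 1.9185
β_Kestrel = 0.01240 / 0.03926 = 0.3158
β_P = Σ w_i β_i = 0.12×1.1918 + 0.14×1.2608 + 0.21×1.7224 + 0.06×1.3403 + 0.17×1.9185 + 0.30×0.3158 = 1.1825
MRP = 11.7% − 5.4% = 6.30%
E(R_P) = R_f + β_P × MRP = 5.4% + 1.1825 × 6.3% = 12.85%

12.85%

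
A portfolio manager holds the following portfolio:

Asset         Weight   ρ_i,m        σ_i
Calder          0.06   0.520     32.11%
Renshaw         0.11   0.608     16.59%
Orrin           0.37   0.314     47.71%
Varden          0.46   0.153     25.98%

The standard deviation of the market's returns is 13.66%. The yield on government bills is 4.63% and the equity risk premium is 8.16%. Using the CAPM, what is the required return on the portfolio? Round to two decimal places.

10.29%

β_Calder = 0.520 × 32.11% / 13.66% = 1.2223
β_Renshaw = 0.608 × 16.59% / 13.66% = 0.7384
β_Orrin = 0.314 × 47.71% / 13.66% = 1.0967
β_Varden = 0.153 × 25.98% / 13.66% = 0.2910
β_P = Σ w_i β_i = 0.06×1.2223 + 0.11×0.7384 + 0.37×1.0967 + 0.46×0.2910 = 0.6942
E(R_P) = R_f + β_P × MRP = 4.63% + 0.6942 × 8.16% = 10.29%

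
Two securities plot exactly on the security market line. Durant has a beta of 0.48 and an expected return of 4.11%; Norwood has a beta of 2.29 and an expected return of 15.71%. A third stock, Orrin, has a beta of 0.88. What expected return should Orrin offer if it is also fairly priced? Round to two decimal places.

MRP (SML slope) = (15.71% − 4.11%) / (2.29 − 0.48) = 11.60% / 1.81 = 6.4088%
R_f (intercept) = 4.11% − 0.48 × 6.4088% = 1.0338%
E(R_Orrin) = R_f + β × MRP = 1.0338% + 0.88 × 6.4088% = 6.67%

6.67%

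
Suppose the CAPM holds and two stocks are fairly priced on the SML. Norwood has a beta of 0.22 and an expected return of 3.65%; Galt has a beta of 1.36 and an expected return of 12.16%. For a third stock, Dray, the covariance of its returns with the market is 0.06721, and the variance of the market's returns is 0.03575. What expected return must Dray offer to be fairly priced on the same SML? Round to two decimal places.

16.04%

MRP = (12.16% − 3.65%) / (1.36 − 0.22) = 7.4649%
R_f = 3.65% − 0.22 × 7.4649% = 2.0077%
β_Dray = Cov / Var(R_m) = 0.06721 / 0.03575 = 1.8800
E(R_Dray) = R_f + β × MRP = 2.0077% + 1.8800 × 7.4649% = 16.04%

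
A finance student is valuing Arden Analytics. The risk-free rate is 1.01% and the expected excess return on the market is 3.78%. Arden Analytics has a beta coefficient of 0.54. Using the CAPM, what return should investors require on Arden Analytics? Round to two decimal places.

3.05%

E(R) = R_f + β × MRP = 1.01% + 0.54 × 3.78% = 3.05%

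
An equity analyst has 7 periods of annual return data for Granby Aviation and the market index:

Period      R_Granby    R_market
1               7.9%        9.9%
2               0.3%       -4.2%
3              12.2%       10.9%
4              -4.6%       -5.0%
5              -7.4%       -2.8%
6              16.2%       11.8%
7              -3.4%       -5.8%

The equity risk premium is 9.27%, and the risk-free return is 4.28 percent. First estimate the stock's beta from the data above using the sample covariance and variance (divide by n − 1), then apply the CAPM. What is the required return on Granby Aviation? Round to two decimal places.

Mean R_i = (7.9 + 0.3 + 12.2 − 4.6 − 7.4 + 16.2 − 3.4) / 7 = 3.0286%
Mean R_m = (9.9 − 4.2 + 10.9 − 5.0 − 2.8 + 11.8 − 5.8) / 7 = 2.1143%
Σ(R_i − R̄_i)(R_m − R̄_m) = 419.7071  ⇒  Cov = 419.7071 / 6 = 69.9512
Σ(R_m − R̄_m)² = 408.8886  ⇒  Var(R_m) = 408.8886 / 6 = 68.1481
β = Cov / Var(R_m) = 69.9512 / 68.1481 = 1.0265
E(R) = R_f + β × MRP = 4.28% + 1.0265 × 9.27% = 13.80%

13.80%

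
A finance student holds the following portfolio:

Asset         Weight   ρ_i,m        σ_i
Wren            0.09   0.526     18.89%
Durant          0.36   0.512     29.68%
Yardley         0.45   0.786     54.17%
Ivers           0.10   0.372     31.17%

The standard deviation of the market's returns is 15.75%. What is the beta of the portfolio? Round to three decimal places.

1.694

β_Wren = 0.526 × 18.89% / 15.75% = 0.6309
β_Durant = 0.512 × 29.68% / 15.75% = 0.9648
β_Yardley = 0.786 × 54.17% / 15.75% = 2.7033
β_Ivers = 0.372 × 31.17% / 15.75% = 0.7362
β_P = Σ w_i β_i = 0.09×0.6309 + 0.36×0.9648 + 0.45×2.7033 + 0.10×0.7362 = 1.6942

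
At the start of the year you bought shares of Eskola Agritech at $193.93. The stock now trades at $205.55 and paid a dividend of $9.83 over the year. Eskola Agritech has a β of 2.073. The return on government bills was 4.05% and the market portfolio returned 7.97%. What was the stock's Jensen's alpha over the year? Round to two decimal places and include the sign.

Realised HPR = (P1 + D1 − P0) / P0 = (205.55 + 9.83 − 193.93) / 193.93 = 21.45 / 193.93 = 11.0607%
MRP = 7.97% − 4.05% = 3.92%
CAPM required = R_f + β·MRP = 4.05% + 2.073 × 3.92% = 12.17616%
α = realised − required = 11.0607% − 12.17616% = -1.12%

-1.12%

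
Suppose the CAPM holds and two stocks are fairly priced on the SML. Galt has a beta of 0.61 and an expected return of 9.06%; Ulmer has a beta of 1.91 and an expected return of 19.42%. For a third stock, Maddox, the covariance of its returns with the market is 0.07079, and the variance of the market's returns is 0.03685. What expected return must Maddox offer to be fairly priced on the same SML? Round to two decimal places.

MRP = (19.42% − 9.06%) / (1.91 − 0.61) = 7.9692%
R_f = 9.06% − 0.61 × 7.9692% = 4.1988%
β_Maddox = Cov / Var(R_m) = 0.07079 / 0.03685 = 1.9210
E(R_Maddox) = R_f + β × MRP = 4.1988% + 1.9210 × 7.9692% = 19.51%

19.51%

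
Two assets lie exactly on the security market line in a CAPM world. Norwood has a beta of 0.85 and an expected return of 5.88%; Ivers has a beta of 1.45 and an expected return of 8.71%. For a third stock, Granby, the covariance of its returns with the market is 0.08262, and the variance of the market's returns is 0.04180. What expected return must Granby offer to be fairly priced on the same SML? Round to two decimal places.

11.19%

MRP = (8.71% − 5.88%) / (1.45 − 0.85) = 4.7167%
R_f = 5.88% − 0.85 × 4.7167% = 1.8708%
β_Granby = Cov / Var(R_m) = 0.08262 / 0.04180 = 1.9766
E(R_Granby) = R_f + β × MRP = 1.8708% + 1.9766 × 4.7167% = 11.19%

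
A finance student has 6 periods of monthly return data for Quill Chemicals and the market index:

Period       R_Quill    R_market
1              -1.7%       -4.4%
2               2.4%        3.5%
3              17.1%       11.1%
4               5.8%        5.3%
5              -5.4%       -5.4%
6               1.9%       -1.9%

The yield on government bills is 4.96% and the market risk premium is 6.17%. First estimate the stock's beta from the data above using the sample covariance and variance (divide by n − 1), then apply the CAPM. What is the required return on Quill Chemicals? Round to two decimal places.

12.04%

Mean R_i = (-1.7 + 2.4 + 17.1 + 5.8 − 5.4 + 1.9) / 6 = 3.3500%
Mean R_m = (-4.4 + 3.5 + 11.1 + 5.3 − 5.4 − 1.9) / 6 = 1.3667%
Σ(R_i − R̄_i)(R_m − R̄_m) = 234.5100  ⇒  Cov = 234.5100 / 5 = 46.9020
Σ(R_m − R̄_m)² = 204.4733  ⇒  Var(R_m) = 204.4733 / 5 = 40.8947
β = Cov / Var(R_m) = 46.9020 / 40.8947 = 1.1469
E(R) = R_f + β × MRP = 4.96% + 1.1469 × 6.17% = 12.04%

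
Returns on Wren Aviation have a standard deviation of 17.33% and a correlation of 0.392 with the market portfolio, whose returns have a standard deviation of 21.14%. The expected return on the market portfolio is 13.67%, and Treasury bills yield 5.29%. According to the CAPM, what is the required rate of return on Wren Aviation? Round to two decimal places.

β = ρ × σ_i / σ_m = 0.392 × 17.33% / 21.14% = 0.3214
MRP = 13.67% − 5.29% = 8.38%
E(R) = 5.29% + 0.3214 × 8.38% = 7.98%

7.98%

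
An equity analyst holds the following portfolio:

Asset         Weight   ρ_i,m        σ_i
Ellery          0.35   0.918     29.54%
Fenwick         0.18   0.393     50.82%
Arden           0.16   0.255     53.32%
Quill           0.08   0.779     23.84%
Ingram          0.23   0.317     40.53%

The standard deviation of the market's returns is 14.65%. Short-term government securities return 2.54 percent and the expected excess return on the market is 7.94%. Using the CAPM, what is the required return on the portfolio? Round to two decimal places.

β_Ellery = 0.918 × 29.54% / 14.65% = 1.8510
β_Fenwick = 0.393 × 50.82% / 14.65% = 1.3633
β_Arden = 0.255 × 53.32% / 14.65% = 0.9281
β_Quill = 0.779 × 23.84% / 14.65% = 1.2677
β_Ingram = 0.317 × 40.53% / 14.65% = 0.8770
β_P = Σ w_i β_i = 0.35×1.8510 + 0.18×1.3633 + 0.16×0.9281 + 0.08×1.2677 + 0.23×0.8770 = 1.3449
E(R_P) = R_f + β_P × MRP = 2.54% + 1.3449 × 7.94% = 13.22%

13.22%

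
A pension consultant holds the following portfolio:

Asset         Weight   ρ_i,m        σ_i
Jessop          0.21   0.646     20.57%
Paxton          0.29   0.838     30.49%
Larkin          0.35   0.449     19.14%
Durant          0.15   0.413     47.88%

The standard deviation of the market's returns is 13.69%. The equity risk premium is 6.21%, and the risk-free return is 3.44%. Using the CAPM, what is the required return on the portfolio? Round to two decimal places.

10.78%

β_Jessop = 0.646 × 20.57% / 13.69% = 0.9707
β_Paxton = 0.838 × 30.49% / 13.69% = 1.8664
β_Larkin = 0.449 × 19.14% / 13.69% = 0.6277
β_Durant = 0.413 × 47.88% / 13.69% = 1.4444
β_P = Σ w_i β_i = 0.21×0.9707 + 0.29×1.8664 + 0.35×0.6277 + 0.15×1.4444 = 1.1815
E(R_P) = R_f + β_P × MRP = 3.44% + 1.1815 × 6.21% = 10.78%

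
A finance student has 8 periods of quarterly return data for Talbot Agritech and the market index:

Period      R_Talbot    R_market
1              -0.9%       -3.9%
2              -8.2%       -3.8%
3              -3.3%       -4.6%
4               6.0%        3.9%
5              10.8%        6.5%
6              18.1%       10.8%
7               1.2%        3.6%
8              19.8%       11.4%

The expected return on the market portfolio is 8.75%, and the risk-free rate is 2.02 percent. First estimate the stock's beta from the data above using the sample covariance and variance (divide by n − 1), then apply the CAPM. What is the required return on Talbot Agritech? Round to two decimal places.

11.99%

Mean R_i = (-0.9 − 8.2 − 3.3 + 6.0 + 10.8 + 18.1 + 1.2 + 19.8) / 8 = 5.4375%
Mean R_m = (-3.9 − 3.8 − 4.6 + 3.9 + 6.5 + 10.8 + 3.6 + 11.4) / 8 = 2.9875%
Σ(R_i − R̄_i)(R_m − R̄_m) = 439.0138  ⇒  Cov = 439.0138 / 7 = 62.7163
Σ(R_m − R̄_m)² = 296.4288  ⇒  Var(R_m) = 296.4288 / 7 = 42.3470
β = Cov / Var(R_m) = 62.7163 / 42.3470 = 1.4810
MRP = 8.75% − 2.02% = 6.73%
E(R) = R_f + β × MRP = 2.02% + 1.4810 × 6.73% = 11.99%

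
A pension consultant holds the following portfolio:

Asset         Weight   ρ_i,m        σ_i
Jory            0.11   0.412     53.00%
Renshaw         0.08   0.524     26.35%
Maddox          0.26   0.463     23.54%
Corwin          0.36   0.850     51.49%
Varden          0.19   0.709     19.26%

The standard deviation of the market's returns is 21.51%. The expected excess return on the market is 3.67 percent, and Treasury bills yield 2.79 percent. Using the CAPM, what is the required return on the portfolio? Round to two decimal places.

β_Jory = 0.412 × 53.00% / 21.51% = 1.0152
β_Renshaw = 0.524 × 26.35% / 21.51% = 0.6419
β_Maddox = 0.463 × 23.54% / 21.51% = 0.5067
β_Corwin = 0.850 × 51.49% / 21.51% = 2.0347
β_Varden = 0.709 × 19.26% / 21.51% = 0.6348
β_P = Σ w_i β_i = 0.11×1.0152 + 0.08×0.6419 + 0.26×0.5067 + 0.36×2.0347 + 0.19×0.6348 = 1.1479
E(R_P) = R_f + β_P × MRP = 2.79% + 1.1479 × 3.67% = 7.00%

7.00%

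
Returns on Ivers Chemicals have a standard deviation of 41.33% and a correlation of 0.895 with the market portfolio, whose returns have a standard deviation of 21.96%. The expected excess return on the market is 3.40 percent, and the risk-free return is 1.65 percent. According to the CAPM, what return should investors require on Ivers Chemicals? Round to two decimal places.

β = ρ × σ_i / σ_m = 0.895 × 41.33% / 21.96% = 1.6844
E(R) = 1.65% + 1.6844 × 3.40% = 7.38%

7.38%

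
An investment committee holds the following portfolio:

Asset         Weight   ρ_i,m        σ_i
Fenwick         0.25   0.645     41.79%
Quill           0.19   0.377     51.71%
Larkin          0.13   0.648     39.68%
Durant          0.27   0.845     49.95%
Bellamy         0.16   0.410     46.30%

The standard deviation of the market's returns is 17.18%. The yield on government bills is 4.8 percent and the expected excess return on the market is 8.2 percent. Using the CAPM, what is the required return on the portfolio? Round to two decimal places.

β_Fenwick = 0.645 × 41.79% / 17.18% = 1.5689
β_Quill = 0.377 × 51.71% / 17.18% = 1.1347
β_Larkin = 0.648 × 39.68% / 17.18% = 1.4967
β_Durant = 0.845 × 49.95% / 17.18% = 2.4568
β_Bellamy = 0.410 × 46.30% / 17.18% = 1.1049
β_P = Σ w_i β_i = 0.25×1.5689 + 0.19×1.1347 + 0.13×1.4967 + 0.27×2.4568 + 0.16×1.1049 = 1.6425
E(R_P) = R_f + β_P × MRP = 4.8% + 1.6425 × 8.2% = 18.27%

18.27%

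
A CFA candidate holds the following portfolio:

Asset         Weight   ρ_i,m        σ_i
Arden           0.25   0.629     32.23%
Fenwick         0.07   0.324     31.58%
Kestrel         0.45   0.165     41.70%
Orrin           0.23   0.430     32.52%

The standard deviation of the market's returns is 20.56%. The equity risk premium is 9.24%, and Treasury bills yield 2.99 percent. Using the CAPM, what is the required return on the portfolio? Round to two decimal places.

β_Arden = 0.629 × 32.23% / 20.56% = 0.9860
β_Fenwick = 0.324 × 31.58% / 20.56% = 0.4977
β_Kestrel = 0.165 × 41.70% / 20.56% = 0.3347
β_Orrin = 0.430 × 32.52% / 20.56% = 0.6801
β_P = Σ w_i β_i = 0.25×0.9860 + 0.07×0.4977 + 0.45×0.3347 + 0.23×0.6801 = 0.5884
E(R_P) = R_f + β_P × MRP = 2.99% + 0.5884 × 9.24% = 8.43%

8.43%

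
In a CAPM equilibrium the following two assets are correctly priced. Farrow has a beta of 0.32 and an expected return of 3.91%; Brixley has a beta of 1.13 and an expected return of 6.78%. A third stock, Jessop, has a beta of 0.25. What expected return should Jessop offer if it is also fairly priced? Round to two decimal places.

3.66%

MRP (SML slope) = (6.78% − 3.91%) / (1.13 − 0.32) = 2.87% / 0.81 = 3.5432%
R_f (intercept) = 3.91% − 0.32 × 3.5432% = 2.7762%
E(R_Jessop) = R_f + β × MRP = 2.7762% + 0.25 × 3.5432% = 3.66%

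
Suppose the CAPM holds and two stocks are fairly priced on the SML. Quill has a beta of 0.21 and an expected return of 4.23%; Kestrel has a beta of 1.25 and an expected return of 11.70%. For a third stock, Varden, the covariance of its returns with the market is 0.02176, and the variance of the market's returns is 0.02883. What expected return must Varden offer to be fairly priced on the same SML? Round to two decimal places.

MRP = (11.70% − 4.23%) / (1.25 − 0.21) = 7.1827%
R_f = 4.23% − 0.21 × 7.1827% = 2.7216%
β_Varden = Cov / Var(R_m) = 0.02176 / 0.02883 = 0.7548
E(R_Varden) = R_f + β × MRP = 2.7216% + 0.7548 × 7.1827% = 8.14%

8.14%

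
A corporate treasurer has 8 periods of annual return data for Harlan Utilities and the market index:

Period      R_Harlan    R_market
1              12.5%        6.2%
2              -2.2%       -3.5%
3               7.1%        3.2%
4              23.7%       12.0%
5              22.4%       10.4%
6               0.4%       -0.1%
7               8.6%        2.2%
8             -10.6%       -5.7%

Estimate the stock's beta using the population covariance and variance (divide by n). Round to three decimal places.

1.873

Mean R_i = (12.5 − 2.2 + 7.1 + 23.7 + 22.4 + 0.4 + 8.6 − 10.6) / 8 = 7.7375%
Mean R_m = (6.2 − 3.5 + 3.2 + 12.0 + 10.4 − 0.1 + 2.2 − 5.7) / 8 = 3.0875%
Σ(R_i − R̄_i)(R_m − R̄_m) = 513.4638  ⇒  Cov = 513.4638 / 8 = 64.1830
Σ(R_m − R̄_m)² = 274.1688  ⇒  Var(R_m) = 274.1688 / 8 = 34.2711
β = Cov / Var(R_m) = 64.1830 / 34.2711 = 1.8728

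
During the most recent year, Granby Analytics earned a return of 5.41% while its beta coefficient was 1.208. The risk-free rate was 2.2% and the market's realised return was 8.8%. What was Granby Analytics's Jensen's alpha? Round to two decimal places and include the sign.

-4.76%

Market excess return = 8.8% − 2.2% = 6.60%
CAPM benchmark = R_f + β(R_m − R_f) = 2.2% + 1.208 × 6.6% = 10.1728%
α = actual − benchmark = 5.41% − 10.1728% = -4.76%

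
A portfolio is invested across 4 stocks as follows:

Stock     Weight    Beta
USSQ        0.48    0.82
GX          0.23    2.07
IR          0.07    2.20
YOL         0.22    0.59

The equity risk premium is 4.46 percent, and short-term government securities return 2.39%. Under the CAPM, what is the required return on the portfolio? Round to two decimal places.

7.53%

β_P = Σ w_i β_i = 0.48×0.82 + 0.23×2.07 + 0.07×2.20 + 0.22×0.59 = 1.1535
E(R_P) = R_f + β_P × MRP = 2.39% + 1.1535 × 4.46% = 7.53%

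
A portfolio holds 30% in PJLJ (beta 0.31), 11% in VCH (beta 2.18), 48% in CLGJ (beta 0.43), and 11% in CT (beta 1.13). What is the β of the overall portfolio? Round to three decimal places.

0.664

β_P = Σ w_i β_i = 0.30×0.31 + 0.11×2.18 + 0.48×0.43 + 0.11×1.13 = 0.6635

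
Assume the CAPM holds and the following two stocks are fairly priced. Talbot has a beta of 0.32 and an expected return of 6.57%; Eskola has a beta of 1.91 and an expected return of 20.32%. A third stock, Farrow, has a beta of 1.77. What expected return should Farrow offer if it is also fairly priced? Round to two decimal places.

19.11%

MRP (SML slope) = (20.32% − 6.57%) / (1.91 − 0.32) = 13.75% / 1.59 = 8.6478%
R_f (intercept) = 6.57% − 0.32 × 8.6478% = 3.8027%
E(R_Farrow) = R_f + β × MRP = 3.8027% + 1.77 × 8.6478% = 19.11%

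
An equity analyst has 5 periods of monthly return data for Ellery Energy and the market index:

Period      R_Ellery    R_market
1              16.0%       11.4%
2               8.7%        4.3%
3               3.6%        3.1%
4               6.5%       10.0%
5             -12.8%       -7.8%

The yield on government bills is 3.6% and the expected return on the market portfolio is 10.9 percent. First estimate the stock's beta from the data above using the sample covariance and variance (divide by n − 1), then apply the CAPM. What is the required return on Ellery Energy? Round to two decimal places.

13.20%

Mean R_i = (16.0 + 8.7 + 3.6 + 6.5 − 12.8) / 5 = 4.4000%
Mean R_m = (11.4 + 4.3 + 3.1 + 10.0 − 7.8) / 5 = 4.2000%
Σ(R_i − R̄_i)(R_m − R̄_m) = 303.4100  ⇒  Cov = 303.4100 / 4 = 75.8525
Σ(R_m − R̄_m)² = 230.7000  ⇒  Var(R_m) = 230.7000 / 4 = 57.6750
β = Cov / Var(R_m) = 75.8525 / 57.6750 = 1.3152
MRP = 10.9% − 3.6% = 7.30%
E(R) = R_f + β × MRP = 3.6% + 1.3152 × 7.3% = 13.20%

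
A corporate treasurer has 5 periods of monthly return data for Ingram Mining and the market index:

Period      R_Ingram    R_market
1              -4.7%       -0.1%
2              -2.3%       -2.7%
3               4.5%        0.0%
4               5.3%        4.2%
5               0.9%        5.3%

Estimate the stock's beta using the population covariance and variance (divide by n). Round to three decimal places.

Mean R_i = (-4.7 − 2.3 + 4.5 + 5.3 + 0.9) / 5 = 0.7400%
Mean R_m = (-0.1 − 2.7 + 0.0 + 4.2 + 5.3) / 5 = 1.3400%
Σ(R_i − R̄_i)(R_m − R̄_m) = 28.7520  ⇒  Cov = 28.7520 / 5 = 5.7504
Σ(R_m − R̄_m)² = 44.0520  ⇒  Var(R_m) = 44.0520 / 5 = 8.8104
β = Cov / Var(R_m) = 5.7504 / 8.8104 = 0.6527

0.653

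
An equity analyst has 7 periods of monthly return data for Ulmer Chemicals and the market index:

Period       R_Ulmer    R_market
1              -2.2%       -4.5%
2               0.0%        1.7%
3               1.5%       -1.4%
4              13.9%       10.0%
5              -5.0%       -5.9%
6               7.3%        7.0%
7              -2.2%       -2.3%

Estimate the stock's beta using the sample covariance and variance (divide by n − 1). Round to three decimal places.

1.059

Mean R_i = (-2.2 + 0.0 + 1.5 + 13.9 − 5.0 + 7.3 − 2.2) / 7 = 1.9000%
Mean R_m = (-4.5 + 1.7 − 1.4 + 10.0 − 5.9 + 7.0 − 2.3) / 7 = 0.6571%
Σ(R_i − R̄_i)(R_m − R̄_m) = 223.7200  ⇒  Cov = 223.7200 / 6 = 37.2867
Σ(R_m − R̄_m)² = 211.1771  ⇒  Var(R_m) = 211.1771 / 6 = 35.1962
β = Cov / Var(R_m) = 37.2867 / 35.1962 = 1.0594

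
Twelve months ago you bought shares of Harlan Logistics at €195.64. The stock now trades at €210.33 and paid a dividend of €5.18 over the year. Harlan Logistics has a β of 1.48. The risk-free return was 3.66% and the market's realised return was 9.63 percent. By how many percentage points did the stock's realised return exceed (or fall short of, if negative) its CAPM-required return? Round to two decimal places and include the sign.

-2.34%

Realised HPR = (P1 + D1 − P0) / P0 = (210.33 + 5.18 − 195.64) / 195.64 = 19.87 / 195.64 = 10.1564%
MRP = 9.63% − 3.66% = 5.97%
CAPM required = R_f + β·MRP = 3.66% + 1.48 × 5.97% = 12.4956%
α = realised − required = 10.1564% − 12.4956% = -2.34%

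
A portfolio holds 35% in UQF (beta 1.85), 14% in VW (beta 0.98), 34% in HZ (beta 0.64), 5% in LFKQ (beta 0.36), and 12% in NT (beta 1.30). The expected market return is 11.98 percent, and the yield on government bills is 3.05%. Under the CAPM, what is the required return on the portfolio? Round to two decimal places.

β_P = Σ w_i β_i = 0.35×1.85 + 0.14×0.98 + 0.34×0.64 + 0.05×0.36 + 0.12×1.30 = 1.1763
MRP = 11.98% − 3.05% = 8.93%
E(R_P) = R_f + β_P × MRP = 3.05% + 1.1763 × 8.93% = 13.55%

13.55%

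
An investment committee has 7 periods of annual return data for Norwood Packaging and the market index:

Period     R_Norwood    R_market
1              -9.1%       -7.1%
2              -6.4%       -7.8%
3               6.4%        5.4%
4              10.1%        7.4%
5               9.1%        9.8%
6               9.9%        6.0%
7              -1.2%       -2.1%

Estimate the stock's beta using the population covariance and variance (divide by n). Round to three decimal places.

Mean R_i = (-9.1 − 6.4 + 6.4 + 10.1 + 9.1 + 9.9 − 1.2) / 7 = 2.6857%
Mean R_m = (-7.1 − 7.8 + 5.4 + 7.4 + 9.8 + 6.0 − 2.1) / 7 = 1.6571%
Σ(R_i − R̄_i)(R_m − R̄_m) = 343.7757  ⇒  Cov = 343.7757 / 7 = 49.1108
Σ(R_m − R̄_m)² = 312.3971  ⇒  Var(R_m) = 312.3971 / 7 = 44.6282
β = Cov / Var(R_m) = 49.1108 / 44.6282 = 1.1004

1.100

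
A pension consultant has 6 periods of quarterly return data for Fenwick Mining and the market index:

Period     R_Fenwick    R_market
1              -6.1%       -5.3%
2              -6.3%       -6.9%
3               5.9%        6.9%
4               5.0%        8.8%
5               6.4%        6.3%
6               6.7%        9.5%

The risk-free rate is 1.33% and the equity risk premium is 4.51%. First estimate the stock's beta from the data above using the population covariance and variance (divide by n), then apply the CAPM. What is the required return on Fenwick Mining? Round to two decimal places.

5.14%

Mean R_i = (-6.1 − 6.3 + 5.9 + 5.0 + 6.4 + 6.7) / 6 = 1.9333%
Mean R_m = (-5.3 − 6.9 + 6.9 + 8.8 + 6.3 + 9.5) / 6 = 3.2167%
Σ(R_i − R̄_i)(R_m − R̄_m) = 227.1667  ⇒  Cov = 227.1667 / 6 = 37.8611
Σ(R_m − R̄_m)² = 268.6083  ⇒  Var(R_m) = 268.6083 / 6 = 44.7681
β = Cov / Var(R_m) = 37.8611 / 44.7681 = 0.8457
E(R) = R_f + β × MRP = 1.33% + 0.8457 × 4.51% = 5.14%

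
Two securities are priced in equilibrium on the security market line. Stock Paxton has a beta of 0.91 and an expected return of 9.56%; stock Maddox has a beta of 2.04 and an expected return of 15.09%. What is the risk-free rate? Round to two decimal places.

Both satisfy E(R) = R_f + β·MRP, so the slope of the SML is
MRP = (15.09% − 9.56%) / (2.04 − 0.91) = 5.53% / 1.13 = 4.8938%
R_f = E(R_Paxton) − β_Paxton·MRP = 9.56% − 0.91 × 4.8938% = 5.1066%

5.11%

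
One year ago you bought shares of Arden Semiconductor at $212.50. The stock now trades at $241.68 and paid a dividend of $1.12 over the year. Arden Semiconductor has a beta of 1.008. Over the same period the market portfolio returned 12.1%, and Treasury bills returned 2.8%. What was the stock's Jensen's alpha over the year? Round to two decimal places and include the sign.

+2.08%

Realised HPR = (P1 + D1 − P0) / P0 = (241.68 + 1.12 − 212.50) / 212.50 = 30.30 / 212.50 = 14.2588%
MRP = 12.1% − 2.8% = 9.30%
CAPM required = R_f + β·MRP = 2.8% + 1.008 × 9.3% = 12.1744%
α = realised − required = 14.2588% − 12.1744% = +2.08%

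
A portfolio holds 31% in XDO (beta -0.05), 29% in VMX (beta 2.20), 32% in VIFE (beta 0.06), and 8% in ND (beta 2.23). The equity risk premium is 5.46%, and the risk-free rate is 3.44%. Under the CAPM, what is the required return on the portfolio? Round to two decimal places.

7.92%

β_P = Σ w_i β_i = 0.31×-0.05 + 0.29×2.20 + 0.32×0.06 + 0.08×2.23 = 0.8201
E(R_P) = R_f + β_P × MRP = 3.44% + 0.8201 × 5.46% = 7.92%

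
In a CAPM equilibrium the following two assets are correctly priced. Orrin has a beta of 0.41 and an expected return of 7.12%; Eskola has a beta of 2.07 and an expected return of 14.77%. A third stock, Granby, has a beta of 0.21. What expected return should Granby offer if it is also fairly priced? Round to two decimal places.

MRP (SML slope) = (14.77% − 7.12%) / (2.07 − 0.41) = 7.65% / 1.66 = 4.6084%
R_f (intercept) = 7.12% − 0.41 × 4.6084% = 5.2306%
E(R_Granby) = R_f + β × MRP = 5.2306% + 0.21 × 4.6084% = 6.20%

6.20%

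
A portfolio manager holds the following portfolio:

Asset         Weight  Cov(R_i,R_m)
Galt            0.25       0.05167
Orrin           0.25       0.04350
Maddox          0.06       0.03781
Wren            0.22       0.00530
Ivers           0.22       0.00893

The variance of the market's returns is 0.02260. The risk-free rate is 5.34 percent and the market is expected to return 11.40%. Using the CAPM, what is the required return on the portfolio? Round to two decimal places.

13.17%

β_Galt = 0.05167 / 0.02260 = 2.2863
β_Orrin = 0.04350 / 0.02260 = 1.9248
β_Maddox = 0.03781 / 0.02260 = 1.6730
β_Wren = 0.00530 / 0.02260 = 0.2345
β_Ivers = 0.00893 / 0.02260 = 0.3951
β_P = Σ w_i β_i = 0.25×2.2863 + 0.25×1.9248 + 0.06×1.6730 + 0.22×0.2345 + 0.22×0.3951 = 1.2917
MRP = 11.40% − 5.34% = 6.06%
E(R_P) = R_f + β_P × MRP = 5.34% + 1.2917 × 6.06% = 13.17%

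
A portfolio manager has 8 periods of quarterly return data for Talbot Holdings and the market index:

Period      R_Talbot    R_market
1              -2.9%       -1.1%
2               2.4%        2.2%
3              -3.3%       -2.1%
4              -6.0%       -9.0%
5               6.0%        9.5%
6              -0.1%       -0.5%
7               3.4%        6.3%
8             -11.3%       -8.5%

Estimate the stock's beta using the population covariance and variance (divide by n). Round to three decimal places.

0.817

Mean R_i = (-2.9 + 2.4 − 3.3 − 6.0 + 6.0 − 0.1 + 3.4 − 11.3) / 8 = -1.4750%
Mean R_m = (-1.1 + 2.2 − 2.1 − 9.0 + 9.5 − 0.5 + 6.3 − 8.5) / 8 = -0.4000%
Σ(R_i − R̄_i)(R_m − R̄_m) = 239.2000  ⇒  Cov = 239.2000 / 8 = 29.9000
Σ(R_m − R̄_m)² = 292.6200  ⇒  Var(R_m) = 292.6200 / 8 = 36.5775
β = Cov / Var(R_m) = 29.9000 / 36.5775 = 0.8174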